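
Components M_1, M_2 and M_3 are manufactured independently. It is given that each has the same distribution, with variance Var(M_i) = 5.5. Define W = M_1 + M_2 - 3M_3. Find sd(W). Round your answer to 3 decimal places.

By independence, Var(W) = (1)²Var(M_1) + (1)²Var(M_2) + (-3)²Var(M_3)
= (1)²·5.5 + (1)²·5.5 + (-3)²·5.5 = 60.5
sd(W) = √60.5 ≈ 7.778

7.778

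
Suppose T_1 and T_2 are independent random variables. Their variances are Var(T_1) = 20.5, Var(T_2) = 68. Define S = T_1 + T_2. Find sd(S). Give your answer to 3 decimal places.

By independence, Var(S) = (1)²Var(T_1) + (1)²Var(T_2)
= (1)²·20.5 + (1)²·68 = 88.5
sd(S) = √88.5 ≈ 9.407

9.407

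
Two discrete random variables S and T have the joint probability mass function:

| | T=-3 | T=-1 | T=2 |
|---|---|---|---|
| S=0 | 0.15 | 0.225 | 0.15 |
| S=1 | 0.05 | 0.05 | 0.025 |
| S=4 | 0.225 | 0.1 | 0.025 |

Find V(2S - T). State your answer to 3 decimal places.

E[S] = 1.525,  E[T] = -1.25,  E[ST] = -3.05
V(S) = 5.725 − (1.525)² = 3.399375;  V(T) = 5 − (-1.25)² = 3.4375
Cov(S,T) = -3.05 − (1.525)(-1.25) = -1.14375
V(2S - T) = (2)²·3.399375 + (-1)²·3.4375 + 2·(2)·(-1)·-1.14375 = 21.61

21.610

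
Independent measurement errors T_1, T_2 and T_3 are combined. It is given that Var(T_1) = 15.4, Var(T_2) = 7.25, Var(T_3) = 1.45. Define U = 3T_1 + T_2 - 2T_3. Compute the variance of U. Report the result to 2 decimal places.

By independence, Var(U) = (3)²Var(T_1) + (1)²Var(T_2) + (-2)²Var(T_3)
= (3)²·15.4 + (1)²·7.25 + (-2)²·1.45 = 151.65

151.65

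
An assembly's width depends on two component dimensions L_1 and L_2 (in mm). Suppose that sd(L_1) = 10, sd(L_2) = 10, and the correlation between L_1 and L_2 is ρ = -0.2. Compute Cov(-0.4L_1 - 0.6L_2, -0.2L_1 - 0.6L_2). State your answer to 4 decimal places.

36.8000

V(L_1) = (10)² = 100;  V(L_2) = (10)² = 100
Cov(L_1,L_2) = ρ·sd(L_1)·sd(L_2) = -0.2·10·10 = -20
Cov(-0.4L_1 - 0.6L_2, -0.2L_1 - 0.6L_2) = (-0.4)(-0.2)V(L_1) + (-0.6)(-0.6)V(L_2) + [(-0.4)(-0.6) + (-0.6)(-0.2)]Cov(L_1,L_2)
= 0.08·100 + 0.36·100 + 0.36·-20 = 36.8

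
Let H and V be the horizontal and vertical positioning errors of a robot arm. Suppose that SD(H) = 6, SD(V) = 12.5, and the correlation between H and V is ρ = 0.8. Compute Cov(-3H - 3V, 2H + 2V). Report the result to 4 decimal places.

Var(H) = (6)² = 36;  Var(V) = (12.5)² = 156.25
Cov(H,V) = ρ·SD(H)·SD(V) = 0.8·6·12.5 = 60
Cov(-3H - 3V, 2H + 2V) = (-3)(2)Var(H) + (-3)(2)Var(V) + [(-3)(2) + (-3)(2)]Cov(H,V)
= -6·36 + -6·156.25 + -12·60 = -1873.5

-1873.5000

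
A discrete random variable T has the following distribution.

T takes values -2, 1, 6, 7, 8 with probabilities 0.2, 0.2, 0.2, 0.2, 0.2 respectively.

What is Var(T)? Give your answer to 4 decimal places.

14.8000

E[T] = (-2)(0.2) + (1)(0.2) + (6)(0.2) + (7)(0.2) + (8)(0.2) = 4
E[T²] = (-2)²(0.2) + (1)²(0.2) + (6)²(0.2) + (7)²(0.2) + (8)²(0.2) = 30.8
Var(T) = E[T²] − (E[T])² = 30.8 − (4)² = 14.8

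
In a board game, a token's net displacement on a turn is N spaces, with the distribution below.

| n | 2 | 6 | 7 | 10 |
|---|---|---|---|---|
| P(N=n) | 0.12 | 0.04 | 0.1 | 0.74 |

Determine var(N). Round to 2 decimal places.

7.20

E[N] = (2)(0.12) + (6)(0.04) + (7)(0.1) + (10)(0.74) = 8.58
E[N²] = (2)²(0.12) + (6)²(0.04) + (7)²(0.1) + (10)²(0.74) = 80.82
var(N) = E[N²] − (E[N])² = 80.82 − (8.58)² = 7.2036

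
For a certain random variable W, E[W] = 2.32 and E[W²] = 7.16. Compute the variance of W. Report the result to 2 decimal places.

V(W) = 7.16 − (2.32)² = 1.7776

1.78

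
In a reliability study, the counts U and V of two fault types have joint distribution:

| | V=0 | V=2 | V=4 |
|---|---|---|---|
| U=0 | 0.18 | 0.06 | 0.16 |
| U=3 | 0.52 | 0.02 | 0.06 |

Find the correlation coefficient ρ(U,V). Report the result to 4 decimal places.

E[U] = 1.8,  E[V] = 1.04
E[UV] = 0.84
cov(U,V) = E[UV] − E[U]E[V] = 0.84 − (1.8)(1.04) = -1.032
Var(U) = 2.16,  Var(V) = 2.7584
ρ = -1.032 / √(2.16·2.7584) ≈ -0.4228

-0.4228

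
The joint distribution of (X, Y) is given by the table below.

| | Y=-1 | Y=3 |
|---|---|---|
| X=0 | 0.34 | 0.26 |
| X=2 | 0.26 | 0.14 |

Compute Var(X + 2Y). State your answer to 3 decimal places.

15.680

E[X] = 0.8,  E[Y] = 0.6,  E[XY] = 0.32
Var(X) = 1.6 − (0.8)² = 0.96;  Var(Y) = 4.2 − (0.6)² = 3.84
Cov(X,Y) = 0.32 − (0.8)(0.6) = -0.16
Var(X + 2Y) = (1)²·0.96 + (2)²·3.84 + 2·(1)·(2)·-0.16 = 15.68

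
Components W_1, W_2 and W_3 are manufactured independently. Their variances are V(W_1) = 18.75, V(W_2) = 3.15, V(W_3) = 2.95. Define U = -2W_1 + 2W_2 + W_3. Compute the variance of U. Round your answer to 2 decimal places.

By independence, V(U) = (-2)²V(W_1) + (2)²V(W_2) + (1)²V(W_3)
= (-2)²·18.75 + (2)²·3.15 + (1)²·2.95 = 90.55

90.55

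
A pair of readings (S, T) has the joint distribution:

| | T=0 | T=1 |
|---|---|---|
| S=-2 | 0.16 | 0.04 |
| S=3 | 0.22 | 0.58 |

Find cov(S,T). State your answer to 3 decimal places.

0.420

E[S] = 2,  E[T] = 0.62
E[ST] = 1.66
cov(S,T) = E[ST] − E[S]E[T] = 1.66 − (2)(0.62) = 0.42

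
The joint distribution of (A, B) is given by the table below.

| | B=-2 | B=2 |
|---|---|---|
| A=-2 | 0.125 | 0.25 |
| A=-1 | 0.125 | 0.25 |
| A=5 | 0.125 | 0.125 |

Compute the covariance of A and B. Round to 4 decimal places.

-0.8125

E[A] = 0.125,  E[B] = 0.5
E[AB] = -0.75
Cov(A,B) = E[AB] − E[A]E[B] = -0.75 − (0.125)(0.5) = -0.8125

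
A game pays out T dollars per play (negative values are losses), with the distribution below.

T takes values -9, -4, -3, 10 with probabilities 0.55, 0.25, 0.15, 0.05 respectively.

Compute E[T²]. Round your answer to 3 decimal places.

54.900

E[T²] = (-9)²(0.55) + (-4)²(0.25) + (-3)²(0.15) + (10)²(0.05) = 54.9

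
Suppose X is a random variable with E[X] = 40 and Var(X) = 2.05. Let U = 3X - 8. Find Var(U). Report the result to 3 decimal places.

Var(3X - 8) = (3)²·Var(X) = 9·2.05 = 18.45

18.450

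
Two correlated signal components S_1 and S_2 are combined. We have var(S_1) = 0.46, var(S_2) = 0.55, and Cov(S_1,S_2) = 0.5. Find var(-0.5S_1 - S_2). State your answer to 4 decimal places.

var(-0.5S_1 - S_2) = (-0.5)²·var(S_1) + (-1)²·var(S_2) + 2·(-0.5)·(-1)·Cov(S_1,S_2)
= 0.25·0.46 + 1·0.55 + 1·0.5 = 1.165

1.1650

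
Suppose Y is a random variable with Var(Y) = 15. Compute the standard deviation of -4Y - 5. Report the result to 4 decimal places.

Var(-4Y - 5) = (-4)²·15 = 240
sd(-4Y - 5) = √240 ≈ 15.4919

15.4919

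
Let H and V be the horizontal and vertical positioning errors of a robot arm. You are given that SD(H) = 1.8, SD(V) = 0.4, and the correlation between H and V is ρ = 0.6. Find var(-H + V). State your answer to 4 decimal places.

2.5360

var(H) = (1.8)² = 3.24;  var(V) = (0.4)² = 0.16
Cov(H,V) = ρ·SD(H)·SD(V) = 0.6·1.8·0.4 = 0.432
var(-H + V) = (-1)²·var(H) + (1)²·var(V) + 2·(-1)·(1)·Cov(H,V)
= 1·3.24 + 1·0.16 + -2·0.432 = 2.536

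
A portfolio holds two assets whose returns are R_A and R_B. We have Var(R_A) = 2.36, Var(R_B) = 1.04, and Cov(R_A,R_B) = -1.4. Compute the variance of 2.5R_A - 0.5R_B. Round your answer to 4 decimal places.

18.5100

Var(2.5R_A - 0.5R_B) = (2.5)²·Var(R_A) + (-0.5)²·Var(R_B) + 2·(2.5)·(-0.5)·Cov(R_A,R_B)
= 6.25·2.36 + 0.25·1.04 + -2.5·-1.4 = 18.51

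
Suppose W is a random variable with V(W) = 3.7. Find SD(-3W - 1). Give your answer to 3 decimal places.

V(-3W - 1) = (-3)²·3.7 = 33.3
SD(-3W - 1) = √33.3 ≈ 5.771

5.771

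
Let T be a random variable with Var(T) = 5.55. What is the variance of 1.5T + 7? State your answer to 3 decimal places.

12.488

Var(1.5T + 7) = (1.5)²·Var(T) = 2.25·5.55 = 12.4875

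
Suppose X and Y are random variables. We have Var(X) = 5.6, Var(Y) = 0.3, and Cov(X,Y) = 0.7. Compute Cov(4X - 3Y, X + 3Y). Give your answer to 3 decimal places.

Cov(4X - 3Y, X + 3Y) = (4)(1)Var(X) + (-3)(3)Var(Y) + [(4)(3) + (-3)(1)]Cov(X,Y)
= 4·5.6 + -9·0.3 + 9·0.7 = 26

26.000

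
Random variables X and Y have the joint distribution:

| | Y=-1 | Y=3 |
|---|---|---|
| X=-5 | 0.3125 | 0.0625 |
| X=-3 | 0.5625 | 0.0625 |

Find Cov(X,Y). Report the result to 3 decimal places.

-0.125

E[X] = -3.75,  E[Y] = -0.5
E[XY] = 1.75
Cov(X,Y) = E[XY] − E[X]E[Y] = 1.75 − (-3.75)(-0.5) = -0.125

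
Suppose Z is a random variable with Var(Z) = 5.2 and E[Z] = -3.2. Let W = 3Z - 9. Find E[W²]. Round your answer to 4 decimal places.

392.7600

E[3Z - 9] = 3·-3.2 − 9 = -18.6
Var(3Z - 9) = (3)²·5.2 = 46.8
E[W²] = Var(W) + (E[W])² = 46.8 + (-18.6)² = 392.76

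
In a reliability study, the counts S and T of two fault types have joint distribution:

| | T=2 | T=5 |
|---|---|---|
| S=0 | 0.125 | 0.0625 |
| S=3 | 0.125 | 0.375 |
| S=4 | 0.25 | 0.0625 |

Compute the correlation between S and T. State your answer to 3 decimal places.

0.000

E[S] = 2.75,  E[T] = 3.5
E[ST] = 9.625
Cov(S,T) = E[ST] − E[S]E[T] = 9.625 − (2.75)(3.5) = 0
var(S) = 1.9375,  var(T) = 2.25
ρ = 0 / √(1.9375·2.25) ≈ 0.000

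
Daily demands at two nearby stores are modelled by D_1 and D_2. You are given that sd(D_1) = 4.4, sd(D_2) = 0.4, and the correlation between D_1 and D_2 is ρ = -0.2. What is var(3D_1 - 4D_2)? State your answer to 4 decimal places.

185.2480

var(D_1) = (4.4)² = 19.36;  var(D_2) = (0.4)² = 0.16
Cov(D_1,D_2) = ρ·sd(D_1)·sd(D_2) = -0.2·4.4·0.4 = -0.352
var(3D_1 - 4D_2) = (3)²·var(D_1) + (-4)²·var(D_2) + 2·(3)·(-4)·Cov(D_1,D_2)
= 9·19.36 + 16·0.16 + -24·-0.352 = 185.248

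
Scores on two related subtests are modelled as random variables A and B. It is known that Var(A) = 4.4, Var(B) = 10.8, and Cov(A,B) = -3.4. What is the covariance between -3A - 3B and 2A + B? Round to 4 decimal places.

-28.2000

Cov(-3A - 3B, 2A + B) = (-3)(2)Var(A) + (-3)(1)Var(B) + [(-3)(1) + (-3)(2)]Cov(A,B)
= -6·4.4 + -3·10.8 + -9·-3.4 = -28.2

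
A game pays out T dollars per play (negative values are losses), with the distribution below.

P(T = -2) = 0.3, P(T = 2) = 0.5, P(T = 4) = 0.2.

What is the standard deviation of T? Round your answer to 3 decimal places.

2.227

E[T] = (-2)(0.3) + (2)(0.5) + (4)(0.2) = 1.2
E[T²] = (-2)²(0.3) + (2)²(0.5) + (4)²(0.2) = 6.4
var(T) = E[T²] − (E[T])² = 6.4 − (1.2)² = 4.96
SD(T) = √4.96 ≈ 2.227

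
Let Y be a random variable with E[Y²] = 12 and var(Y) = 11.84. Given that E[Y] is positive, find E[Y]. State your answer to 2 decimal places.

0.40

(E[Y])² = E[Y²] − var(Y) = 12 − 11.84 = 0.16
E[Y] = √0.16 = 0.4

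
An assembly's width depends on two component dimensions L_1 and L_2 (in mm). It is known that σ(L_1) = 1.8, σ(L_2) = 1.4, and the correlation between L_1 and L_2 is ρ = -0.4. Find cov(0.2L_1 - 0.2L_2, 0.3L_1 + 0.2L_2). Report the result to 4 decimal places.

Var(L_1) = (1.8)² = 3.24;  Var(L_2) = (1.4)² = 1.96
cov(L_1,L_2) = ρ·σ(L_1)·σ(L_2) = -0.4·1.8·1.4 = -1.008
cov(0.2L_1 - 0.2L_2, 0.3L_1 + 0.2L_2) = (0.2)(0.3)Var(L_1) + (-0.2)(0.2)Var(L_2) + [(0.2)(0.2) + (-0.2)(0.3)]cov(L_1,L_2)
= 0.06·3.24 + -0.04·1.96 + -0.02·-1.008 = 0.13616

0.1362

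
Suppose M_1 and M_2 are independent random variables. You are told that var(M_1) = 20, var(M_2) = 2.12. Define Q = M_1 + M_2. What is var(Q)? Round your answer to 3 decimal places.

By independence, var(Q) = (1)²var(M_1) + (1)²var(M_2)
= (1)²·20 + (1)²·2.12 = 22.12

22.120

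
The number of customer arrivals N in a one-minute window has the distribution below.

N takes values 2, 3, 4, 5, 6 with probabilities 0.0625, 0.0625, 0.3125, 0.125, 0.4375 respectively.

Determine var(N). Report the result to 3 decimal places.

E[N] = (2)(0.0625) + (3)(0.0625) + (4)(0.3125) + (5)(0.125) + (6)(0.4375) = 4.8125
E[N²] = (2)²(0.0625) + (3)²(0.0625) + (4)²(0.3125) + (5)²(0.125) + (6)²(0.4375) = 24.6875
var(N) = E[N²] − (E[N])² = 24.6875 − (4.8125)² = 1.52734375

1.527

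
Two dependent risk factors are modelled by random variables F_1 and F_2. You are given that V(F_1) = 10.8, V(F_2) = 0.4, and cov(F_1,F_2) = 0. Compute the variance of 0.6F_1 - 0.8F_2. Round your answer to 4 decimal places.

V(0.6F_1 - 0.8F_2) = (0.6)²·V(F_1) + (-0.8)²·V(F_2) + 2·(0.6)·(-0.8)·cov(F_1,F_2)
= 0.36·10.8 + 0.64·0.4 + -0.96·0 = 4.144

4.1440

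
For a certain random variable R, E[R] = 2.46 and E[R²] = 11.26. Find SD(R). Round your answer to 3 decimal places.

Var(R) = 11.26 − (2.46)² = 5.2084
SD(R) = √5.2084 ≈ 2.282

2.282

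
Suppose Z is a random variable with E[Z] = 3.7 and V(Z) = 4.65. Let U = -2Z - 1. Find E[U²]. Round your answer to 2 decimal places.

89.16

E[-2Z - 1] = -2·3.7 − 1 = -8.4
V(-2Z - 1) = (-2)²·4.65 = 18.6
E[U²] = V(U) + (E[U])² = 18.6 + (-8.4)² = 89.16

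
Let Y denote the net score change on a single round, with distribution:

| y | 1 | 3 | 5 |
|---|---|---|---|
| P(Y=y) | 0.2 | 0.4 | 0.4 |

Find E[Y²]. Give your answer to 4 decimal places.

E[Y²] = (1)²(0.2) + (3)²(0.4) + (5)²(0.4) = 13.8

13.8000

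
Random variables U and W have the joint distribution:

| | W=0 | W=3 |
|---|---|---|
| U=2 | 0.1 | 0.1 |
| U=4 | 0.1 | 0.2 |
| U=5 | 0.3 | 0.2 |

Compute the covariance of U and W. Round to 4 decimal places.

E[U] = 4.1,  E[W] = 1.5
E[UW] = 6
cov(U,W) = E[UW] − E[U]E[W] = 6 − (4.1)(1.5) = -0.15

-0.1500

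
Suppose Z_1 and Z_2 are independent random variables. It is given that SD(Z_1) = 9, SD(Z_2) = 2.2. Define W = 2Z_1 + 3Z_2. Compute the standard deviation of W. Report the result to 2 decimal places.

19.17

V(Z_1) = 81, V(Z_2) = 4.84
By independence, V(W) = (2)²V(Z_1) + (3)²V(Z_2)
= (2)²·81 + (3)²·4.84 = 367.56
SD(W) = √367.56 ≈ 19.17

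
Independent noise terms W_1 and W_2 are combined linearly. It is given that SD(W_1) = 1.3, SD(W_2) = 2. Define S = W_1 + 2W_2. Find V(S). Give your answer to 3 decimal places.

17.690

V(W_1) = 1.69, V(W_2) = 4
By independence, V(S) = (1)²V(W_1) + (2)²V(W_2)
= (1)²·1.69 + (2)²·4 = 17.69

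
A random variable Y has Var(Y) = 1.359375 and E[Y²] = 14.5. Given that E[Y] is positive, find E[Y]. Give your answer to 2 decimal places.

3.63

(E[Y])² = E[Y²] − Var(Y) = 14.5 − 1.359375 = 13.140625
E[Y] = √13.140625 = 3.625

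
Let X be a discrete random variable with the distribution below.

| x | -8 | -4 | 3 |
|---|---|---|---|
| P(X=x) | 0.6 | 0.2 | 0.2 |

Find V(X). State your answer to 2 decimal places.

18.40

E[X] = (-8)(0.6) + (-4)(0.2) + (3)(0.2) = -5
E[X²] = (-8)²(0.6) + (-4)²(0.2) + (3)²(0.2) = 43.4
V(X) = E[X²] − (E[X])² = 43.4 − (-5)² = 18.4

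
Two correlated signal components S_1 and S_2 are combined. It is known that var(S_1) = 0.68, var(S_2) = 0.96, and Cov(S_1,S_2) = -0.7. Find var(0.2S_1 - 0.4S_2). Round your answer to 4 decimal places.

var(0.2S_1 - 0.4S_2) = (0.2)²·var(S_1) + (-0.4)²·var(S_2) + 2·(0.2)·(-0.4)·Cov(S_1,S_2)
= 0.04·0.68 + 0.16·0.96 + -0.16·-0.7 = 0.2928

0.2928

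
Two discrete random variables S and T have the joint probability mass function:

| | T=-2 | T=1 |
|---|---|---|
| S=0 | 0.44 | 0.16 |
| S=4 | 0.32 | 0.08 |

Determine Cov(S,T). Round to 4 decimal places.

E[S] = 1.6,  E[T] = -1.28
E[ST] = -2.24
Cov(S,T) = E[ST] − E[S]E[T] = -2.24 − (1.6)(-1.28) = -0.192

-0.1920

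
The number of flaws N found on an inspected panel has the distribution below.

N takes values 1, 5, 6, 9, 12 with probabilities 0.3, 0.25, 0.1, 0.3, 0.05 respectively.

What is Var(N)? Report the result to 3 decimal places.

11.948

E[N] = (1)(0.3) + (5)(0.25) + (6)(0.1) + (9)(0.3) + (12)(0.05) = 5.45
E[N²] = (1)²(0.3) + (5)²(0.25) + (6)²(0.1) + (9)²(0.3) + (12)²(0.05) = 41.65
Var(N) = E[N²] − (E[N])² = 41.65 − (5.45)² = 11.9475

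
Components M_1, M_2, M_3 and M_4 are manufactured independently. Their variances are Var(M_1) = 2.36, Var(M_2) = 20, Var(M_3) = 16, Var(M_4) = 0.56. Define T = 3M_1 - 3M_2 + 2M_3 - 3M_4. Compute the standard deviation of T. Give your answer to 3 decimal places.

By independence, Var(T) = (3)²Var(M_1) + (-3)²Var(M_2) + (2)²Var(M_3) + (-3)²Var(M_4)
= (3)²·2.36 + (-3)²·20 + (2)²·16 + (-3)²·0.56 = 270.28
SD(T) = √270.28 ≈ 16.440

16.440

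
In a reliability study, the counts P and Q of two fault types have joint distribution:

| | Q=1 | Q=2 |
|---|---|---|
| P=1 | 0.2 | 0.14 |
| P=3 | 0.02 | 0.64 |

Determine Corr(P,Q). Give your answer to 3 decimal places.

0.638

E[P] = 2.32,  E[Q] = 1.78
E[PQ] = 4.38
cov(P,Q) = E[PQ] − E[P]E[Q] = 4.38 − (2.32)(1.78) = 0.2504
V(P) = 0.8976,  V(Q) = 0.1716
ρ = 0.2504 / √(0.8976·0.1716) ≈ 0.638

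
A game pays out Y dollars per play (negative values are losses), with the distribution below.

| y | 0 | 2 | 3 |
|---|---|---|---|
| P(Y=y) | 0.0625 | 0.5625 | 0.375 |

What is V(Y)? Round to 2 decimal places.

E[Y] = (0)(0.0625) + (2)(0.5625) + (3)(0.375) = 2.25
E[Y²] = (0)²(0.0625) + (2)²(0.5625) + (3)²(0.375) = 5.625
V(Y) = E[Y²] − (E[Y])² = 5.625 − (2.25)² = 0.5625

0.56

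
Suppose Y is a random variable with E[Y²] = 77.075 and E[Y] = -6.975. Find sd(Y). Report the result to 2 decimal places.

5.33

Var(Y) = 77.075 − (-6.975)² = 28.424375
sd(Y) = √28.424375 ≈ 5.33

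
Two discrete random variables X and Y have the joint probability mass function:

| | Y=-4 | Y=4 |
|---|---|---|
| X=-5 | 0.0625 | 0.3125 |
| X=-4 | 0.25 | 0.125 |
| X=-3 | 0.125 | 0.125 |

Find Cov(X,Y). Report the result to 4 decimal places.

-0.9375

E[X] = -4.125,  E[Y] = 0.5
E[XY] = -3
Cov(X,Y) = E[XY] − E[X]E[Y] = -3 − (-4.125)(0.5) = -0.9375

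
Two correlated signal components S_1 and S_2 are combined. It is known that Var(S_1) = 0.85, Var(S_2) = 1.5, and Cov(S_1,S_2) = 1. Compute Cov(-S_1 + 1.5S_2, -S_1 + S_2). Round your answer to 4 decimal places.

Cov(-S_1 + 1.5S_2, -S_1 + S_2) = (-1)(-1)Var(S_1) + (1.5)(1)Var(S_2) + [(-1)(1) + (1.5)(-1)]Cov(S_1,S_2)
= 1·0.85 + 1.5·1.5 + -2.5·1 = 0.6

0.6000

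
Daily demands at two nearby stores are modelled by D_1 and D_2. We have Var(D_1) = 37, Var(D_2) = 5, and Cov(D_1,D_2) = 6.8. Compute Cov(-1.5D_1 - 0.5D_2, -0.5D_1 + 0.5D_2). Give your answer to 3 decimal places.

23.100

Cov(-1.5D_1 - 0.5D_2, -0.5D_1 + 0.5D_2) = (-1.5)(-0.5)Var(D_1) + (-0.5)(0.5)Var(D_2) + [(-1.5)(0.5) + (-0.5)(-0.5)]Cov(D_1,D_2)
= 0.75·37 + -0.25·5 + -0.5·6.8 = 23.1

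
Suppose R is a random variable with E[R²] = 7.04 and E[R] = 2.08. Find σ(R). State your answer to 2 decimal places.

Var(R) = 7.04 − (2.08)² = 2.7136
σ(R) = √2.7136 ≈ 1.65

1.65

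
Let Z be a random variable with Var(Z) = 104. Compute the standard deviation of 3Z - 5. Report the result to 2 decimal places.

30.59

Var(3Z - 5) = (3)²·104 = 936
SD(3Z - 5) = √936 ≈ 30.59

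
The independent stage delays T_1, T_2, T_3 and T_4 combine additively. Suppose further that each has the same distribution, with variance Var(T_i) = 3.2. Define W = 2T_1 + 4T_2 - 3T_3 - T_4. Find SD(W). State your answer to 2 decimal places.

By independence, Var(W) = (2)²Var(T_1) + (4)²Var(T_2) + (-3)²Var(T_3) + (-1)²Var(T_4)
= (2)²·3.2 + (4)²·3.2 + (-3)²·3.2 + (-1)²·3.2 = 96
SD(W) = √96 ≈ 9.80

9.80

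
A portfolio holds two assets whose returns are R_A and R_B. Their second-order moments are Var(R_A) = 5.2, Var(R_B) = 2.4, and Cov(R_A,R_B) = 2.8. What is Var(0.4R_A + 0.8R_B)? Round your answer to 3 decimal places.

Var(0.4R_A + 0.8R_B) = (0.4)²·Var(R_A) + (0.8)²·Var(R_B) + 2·(0.4)·(0.8)·Cov(R_A,R_B)
= 0.16·5.2 + 0.64·2.4 + 0.64·2.8 = 4.16

4.160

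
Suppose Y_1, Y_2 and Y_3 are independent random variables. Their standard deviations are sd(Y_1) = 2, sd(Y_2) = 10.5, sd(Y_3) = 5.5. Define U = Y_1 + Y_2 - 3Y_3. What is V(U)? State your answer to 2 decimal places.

V(Y_1) = 4, V(Y_2) = 110.25, V(Y_3) = 30.25
By independence, V(U) = (1)²V(Y_1) + (1)²V(Y_2) + (-3)²V(Y_3)
= (1)²·4 + (1)²·110.25 + (-3)²·30.25 = 386.5

386.50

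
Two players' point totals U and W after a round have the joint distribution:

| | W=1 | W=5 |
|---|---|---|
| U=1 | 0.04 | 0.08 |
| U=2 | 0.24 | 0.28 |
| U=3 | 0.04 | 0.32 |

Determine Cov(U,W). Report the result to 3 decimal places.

E[U] = 2.24,  E[W] = 3.72
E[UW] = 8.64
Cov(U,W) = E[UW] − E[U]E[W] = 8.64 − (2.24)(3.72) = 0.3072

0.307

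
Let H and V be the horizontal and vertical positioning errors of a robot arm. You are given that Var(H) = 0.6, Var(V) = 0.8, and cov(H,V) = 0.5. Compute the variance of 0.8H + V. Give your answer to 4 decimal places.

1.9840

Var(0.8H + V) = (0.8)²·Var(H) + (1)²·Var(V) + 2·(0.8)·(1)·cov(H,V)
= 0.64·0.6 + 1·0.8 + 1.6·0.5 = 1.984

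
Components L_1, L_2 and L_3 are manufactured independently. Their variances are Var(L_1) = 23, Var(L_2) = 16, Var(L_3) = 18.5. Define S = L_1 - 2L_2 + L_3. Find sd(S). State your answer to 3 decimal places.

By independence, Var(S) = (1)²Var(L_1) + (-2)²Var(L_2) + (1)²Var(L_3)
= (1)²·23 + (-2)²·16 + (1)²·18.5 = 105.5
sd(S) = √105.5 ≈ 10.271

10.271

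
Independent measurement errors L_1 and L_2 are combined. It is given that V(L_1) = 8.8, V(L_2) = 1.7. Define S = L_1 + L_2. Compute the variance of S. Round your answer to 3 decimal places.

10.500

By independence, V(S) = (1)²V(L_1) + (1)²V(L_2)
= (1)²·8.8 + (1)²·1.7 = 10.5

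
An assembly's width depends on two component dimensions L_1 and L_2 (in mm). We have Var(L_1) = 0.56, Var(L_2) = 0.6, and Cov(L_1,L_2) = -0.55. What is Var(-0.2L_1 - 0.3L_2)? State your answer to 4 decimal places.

Var(-0.2L_1 - 0.3L_2) = (-0.2)²·Var(L_1) + (-0.3)²·Var(L_2) + 2·(-0.2)·(-0.3)·Cov(L_1,L_2)
= 0.04·0.56 + 0.09·0.6 + 0.12·-0.55 = 0.0104

0.0104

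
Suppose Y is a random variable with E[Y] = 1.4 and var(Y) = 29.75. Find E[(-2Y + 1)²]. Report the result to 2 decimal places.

E[-2Y + 1] = -2·1.4 + 1 = -1.8
var(-2Y + 1) = (-2)²·29.75 = 119
E[(-2Y + 1)²] = var((-2Y + 1)) + (E[(-2Y + 1)])² = 119 + (-1.8)² = 122.24

122.24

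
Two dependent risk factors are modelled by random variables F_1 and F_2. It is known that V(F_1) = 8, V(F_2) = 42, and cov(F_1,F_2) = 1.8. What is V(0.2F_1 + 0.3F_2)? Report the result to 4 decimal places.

4.3160

V(0.2F_1 + 0.3F_2) = (0.2)²·V(F_1) + (0.3)²·V(F_2) + 2·(0.2)·(0.3)·cov(F_1,F_2)
= 0.04·8 + 0.09·42 + 0.12·1.8 = 4.316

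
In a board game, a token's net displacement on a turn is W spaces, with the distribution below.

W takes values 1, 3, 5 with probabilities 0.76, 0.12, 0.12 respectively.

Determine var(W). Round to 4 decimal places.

1.8816

E[W] = (1)(0.76) + (3)(0.12) + (5)(0.12) = 1.72
E[W²] = (1)²(0.76) + (3)²(0.12) + (5)²(0.12) = 4.84
var(W) = E[W²] − (E[W])² = 4.84 − (1.72)² = 1.8816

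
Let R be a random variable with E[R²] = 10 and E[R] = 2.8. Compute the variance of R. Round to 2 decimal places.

2.16

Var(R) = 10 − (2.8)² = 2.16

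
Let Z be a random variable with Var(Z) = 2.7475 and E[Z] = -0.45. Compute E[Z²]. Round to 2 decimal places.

2.95

E[Z²] = Var(Z) + (E[Z])² = 2.7475 + (-0.45)² = 2.95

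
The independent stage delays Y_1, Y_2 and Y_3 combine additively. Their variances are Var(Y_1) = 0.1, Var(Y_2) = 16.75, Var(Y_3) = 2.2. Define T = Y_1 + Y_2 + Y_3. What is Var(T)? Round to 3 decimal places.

19.050

By independence, Var(T) = (1)²Var(Y_1) + (1)²Var(Y_2) + (1)²Var(Y_3)
= (1)²·0.1 + (1)²·16.75 + (1)²·2.2 = 19.05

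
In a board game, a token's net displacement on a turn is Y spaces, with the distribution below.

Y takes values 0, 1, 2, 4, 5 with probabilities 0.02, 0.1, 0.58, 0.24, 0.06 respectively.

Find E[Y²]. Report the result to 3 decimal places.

7.760

E[Y²] = (0)²(0.02) + (1)²(0.1) + (2)²(0.58) + (4)²(0.24) + (5)²(0.06) = 7.76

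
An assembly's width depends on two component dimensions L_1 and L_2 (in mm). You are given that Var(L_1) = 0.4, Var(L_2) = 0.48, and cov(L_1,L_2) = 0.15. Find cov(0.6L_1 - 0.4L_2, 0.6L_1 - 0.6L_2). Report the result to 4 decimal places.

0.1692

cov(0.6L_1 - 0.4L_2, 0.6L_1 - 0.6L_2) = (0.6)(0.6)Var(L_1) + (-0.4)(-0.6)Var(L_2) + [(0.6)(-0.6) + (-0.4)(0.6)]cov(L_1,L_2)
= 0.36·0.4 + 0.24·0.48 + -0.6·0.15 = 0.1692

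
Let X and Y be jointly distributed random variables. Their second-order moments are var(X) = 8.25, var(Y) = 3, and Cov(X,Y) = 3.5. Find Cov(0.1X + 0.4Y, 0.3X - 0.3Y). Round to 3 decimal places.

Cov(0.1X + 0.4Y, 0.3X - 0.3Y) = (0.1)(0.3)var(X) + (0.4)(-0.3)var(Y) + [(0.1)(-0.3) + (0.4)(0.3)]Cov(X,Y)
= 0.03·8.25 + -0.12·3 + 0.09·3.5 = 0.2025

0.203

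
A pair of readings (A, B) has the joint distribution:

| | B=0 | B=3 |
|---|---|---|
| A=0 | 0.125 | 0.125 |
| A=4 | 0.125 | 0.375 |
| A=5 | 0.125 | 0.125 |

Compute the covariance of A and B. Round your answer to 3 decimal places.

E[A] = 3.25,  E[B] = 1.875
E[AB] = 6.375
Cov(A,B) = E[AB] − E[A]E[B] = 6.375 − (3.25)(1.875) = 0.28125

0.281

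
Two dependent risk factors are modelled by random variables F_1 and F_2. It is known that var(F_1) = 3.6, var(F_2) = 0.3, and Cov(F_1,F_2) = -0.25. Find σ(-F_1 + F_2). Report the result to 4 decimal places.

2.0976

var(-F_1 + F_2) = (-1)²·var(F_1) + (1)²·var(F_2) + 2·(-1)·(1)·Cov(F_1,F_2)
= 1·3.6 + 1·0.3 + -2·-0.25 = 4.4
σ(-F_1 + F_2) = √4.4 ≈ 2.0976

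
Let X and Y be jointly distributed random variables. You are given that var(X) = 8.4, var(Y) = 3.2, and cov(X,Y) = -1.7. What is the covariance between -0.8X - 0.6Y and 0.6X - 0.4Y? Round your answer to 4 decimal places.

cov(-0.8X - 0.6Y, 0.6X - 0.4Y) = (-0.8)(0.6)var(X) + (-0.6)(-0.4)var(Y) + [(-0.8)(-0.4) + (-0.6)(0.6)]cov(X,Y)
= -0.48·8.4 + 0.24·3.2 + -0.04·-1.7 = -3.196

-3.1960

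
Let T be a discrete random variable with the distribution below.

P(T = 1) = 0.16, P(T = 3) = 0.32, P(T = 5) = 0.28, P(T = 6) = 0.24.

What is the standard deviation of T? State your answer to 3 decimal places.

E[T] = (1)(0.16) + (3)(0.32) + (5)(0.28) + (6)(0.24) = 3.96
E[T²] = (1)²(0.16) + (3)²(0.32) + (5)²(0.28) + (6)²(0.24) = 18.68
var(T) = E[T²] − (E[T])² = 18.68 − (3.96)² = 2.9984
sd(T) = √2.9984 ≈ 1.732

1.732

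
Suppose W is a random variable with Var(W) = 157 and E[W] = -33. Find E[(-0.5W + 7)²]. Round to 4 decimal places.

591.5000

E[-0.5W + 7] = -0.5·-33 + 7 = 23.5
Var(-0.5W + 7) = (-0.5)²·157 = 39.25
E[(-0.5W + 7)²] = Var((-0.5W + 7)) + (E[(-0.5W + 7)])² = 39.25 + (23.5)² = 591.5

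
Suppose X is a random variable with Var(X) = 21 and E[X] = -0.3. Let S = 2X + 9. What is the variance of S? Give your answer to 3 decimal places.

Var(2X + 9) = (2)²·Var(X) = 4·21 = 84

84.000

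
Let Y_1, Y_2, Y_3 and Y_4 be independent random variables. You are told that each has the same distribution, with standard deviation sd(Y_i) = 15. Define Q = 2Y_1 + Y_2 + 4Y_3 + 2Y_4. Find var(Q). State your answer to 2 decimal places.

5625.00

var(Y_i) = (15)² = 225
By independence, var(Q) = (2)²var(Y_1) + (1)²var(Y_2) + (4)²var(Y_3) + (2)²var(Y_4)
= (2)²·225 + (1)²·225 + (4)²·225 + (2)²·225 = 5625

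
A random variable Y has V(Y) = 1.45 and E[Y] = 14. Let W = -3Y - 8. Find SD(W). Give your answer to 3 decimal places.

3.612

V(-3Y - 8) = (-3)²·1.45 = 13.05
SD(W) = √13.05 ≈ 3.612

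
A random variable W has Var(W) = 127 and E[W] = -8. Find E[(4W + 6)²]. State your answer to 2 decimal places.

2708.00

E[4W + 6] = 4·-8 + 6 = -26
Var(4W + 6) = (4)²·127 = 2032
E[(4W + 6)²] = Var((4W + 6)) + (E[(4W + 6)])² = 2032 + (-26)² = 2708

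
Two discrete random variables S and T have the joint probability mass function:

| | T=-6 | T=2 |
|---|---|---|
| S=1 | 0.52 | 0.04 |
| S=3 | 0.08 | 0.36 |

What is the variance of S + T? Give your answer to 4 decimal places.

E[S] = 1.88,  E[T] = -2.8,  E[ST] = -2.32
V(S) = 4.52 − (1.88)² = 0.9856;  V(T) = 23.2 − (-2.8)² = 15.36
cov(S,T) = -2.32 − (1.88)(-2.8) = 2.944
V(S + T) = (1)²·0.9856 + (1)²·15.36 + 2·(1)·(1)·2.944 = 22.2336

22.2336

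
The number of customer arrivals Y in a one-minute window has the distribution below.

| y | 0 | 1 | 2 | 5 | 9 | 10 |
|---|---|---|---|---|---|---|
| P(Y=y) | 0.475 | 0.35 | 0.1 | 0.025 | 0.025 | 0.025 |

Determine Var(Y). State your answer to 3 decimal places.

4.578

E[Y] = (0)(0.475) + (1)(0.35) + (2)(0.1) + (5)(0.025) + (9)(0.025) + (10)(0.025) = 1.15
E[Y²] = (0)²(0.475) + (1)²(0.35) + (2)²(0.1) + (5)²(0.025) + (9)²(0.025) + (10)²(0.025) = 5.9
Var(Y) = E[Y²] − (E[Y])² = 5.9 − (1.15)² = 4.5775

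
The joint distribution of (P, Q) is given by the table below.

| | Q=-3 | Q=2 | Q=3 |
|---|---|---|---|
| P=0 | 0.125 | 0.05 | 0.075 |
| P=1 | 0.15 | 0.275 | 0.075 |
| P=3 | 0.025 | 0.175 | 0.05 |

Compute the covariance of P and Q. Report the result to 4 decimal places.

E[P] = 1.25,  E[Q] = 0.7
E[PQ] = 1.6
Cov(P,Q) = E[PQ] − E[P]E[Q] = 1.6 − (1.25)(0.7) = 0.725

0.7250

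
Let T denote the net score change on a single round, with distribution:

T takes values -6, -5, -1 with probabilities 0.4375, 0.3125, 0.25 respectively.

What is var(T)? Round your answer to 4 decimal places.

E[T] = (-6)(0.4375) + (-5)(0.3125) + (-1)(0.25) = -4.4375
E[T²] = (-6)²(0.4375) + (-5)²(0.3125) + (-1)²(0.25) = 23.8125
var(T) = E[T²] − (E[T])² = 23.8125 − (-4.4375)² = 4.12109375

4.1211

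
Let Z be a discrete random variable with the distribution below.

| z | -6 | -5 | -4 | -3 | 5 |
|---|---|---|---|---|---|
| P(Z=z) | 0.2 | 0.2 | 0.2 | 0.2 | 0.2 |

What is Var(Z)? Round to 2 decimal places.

15.44

E[Z] = (-6)(0.2) + (-5)(0.2) + (-4)(0.2) + (-3)(0.2) + (5)(0.2) = -2.6
E[Z²] = (-6)²(0.2) + (-5)²(0.2) + (-4)²(0.2) + (-3)²(0.2) + (5)²(0.2) = 22.2
Var(Z) = E[Z²] − (E[Z])² = 22.2 − (-2.6)² = 15.44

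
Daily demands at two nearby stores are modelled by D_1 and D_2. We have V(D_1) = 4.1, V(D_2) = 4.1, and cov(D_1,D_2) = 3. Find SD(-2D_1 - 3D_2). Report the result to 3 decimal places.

V(-2D_1 - 3D_2) = (-2)²·V(D_1) + (-3)²·V(D_2) + 2·(-2)·(-3)·cov(D_1,D_2)
= 4·4.1 + 9·4.1 + 12·3 = 89.3
SD(-2D_1 - 3D_2) = √89.3 ≈ 9.450

9.450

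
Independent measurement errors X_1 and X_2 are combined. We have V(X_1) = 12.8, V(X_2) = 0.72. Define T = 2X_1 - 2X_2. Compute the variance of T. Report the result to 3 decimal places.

54.080

By independence, V(T) = (2)²V(X_1) + (-2)²V(X_2)
= (2)²·12.8 + (-2)²·0.72 = 54.08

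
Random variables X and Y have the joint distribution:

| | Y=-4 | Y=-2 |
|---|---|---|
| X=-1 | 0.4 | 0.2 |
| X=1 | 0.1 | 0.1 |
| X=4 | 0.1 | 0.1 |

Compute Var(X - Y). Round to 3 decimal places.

4.240

E[X] = 0.4,  E[Y] = -3.2,  E[XY] = -1
Var(X) = 4 − (0.4)² = 3.84;  Var(Y) = 11.2 − (-3.2)² = 0.96
Cov(X,Y) = -1 − (0.4)(-3.2) = 0.28
Var(X - Y) = (1)²·3.84 + (-1)²·0.96 + 2·(1)·(-1)·0.28 = 4.24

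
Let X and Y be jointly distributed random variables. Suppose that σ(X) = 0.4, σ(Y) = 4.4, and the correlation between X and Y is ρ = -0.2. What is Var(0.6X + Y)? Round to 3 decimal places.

Var(X) = (0.4)² = 0.16;  Var(Y) = (4.4)² = 19.36
Cov(X,Y) = ρ·σ(X)·σ(Y) = -0.2·0.4·4.4 = -0.352
Var(0.6X + Y) = (0.6)²·Var(X) + (1)²·Var(Y) + 2·(0.6)·(1)·Cov(X,Y)
= 0.36·0.16 + 1·19.36 + 1.2·-0.352 = 18.9952

18.995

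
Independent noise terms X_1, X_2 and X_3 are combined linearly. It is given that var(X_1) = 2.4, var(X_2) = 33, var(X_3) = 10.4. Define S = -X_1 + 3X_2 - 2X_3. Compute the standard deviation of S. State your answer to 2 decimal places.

18.47

By independence, var(S) = (-1)²var(X_1) + (3)²var(X_2) + (-2)²var(X_3)
= (-1)²·2.4 + (3)²·33 + (-2)²·10.4 = 341
σ(S) = √341 ≈ 18.47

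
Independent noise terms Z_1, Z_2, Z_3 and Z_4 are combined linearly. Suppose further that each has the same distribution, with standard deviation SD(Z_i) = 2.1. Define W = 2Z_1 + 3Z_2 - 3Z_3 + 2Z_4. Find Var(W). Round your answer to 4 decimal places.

114.6600

Var(Z_i) = (2.1)² = 4.41
By independence, Var(W) = (2)²Var(Z_1) + (3)²Var(Z_2) + (-3)²Var(Z_3) + (2)²Var(Z_4)
= (2)²·4.41 + (3)²·4.41 + (-3)²·4.41 + (2)²·4.41 = 114.66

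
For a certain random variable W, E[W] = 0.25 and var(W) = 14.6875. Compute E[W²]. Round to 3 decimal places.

14.750

E[W²] = var(W) + (E[W])² = 14.6875 + (0.25)² = 14.75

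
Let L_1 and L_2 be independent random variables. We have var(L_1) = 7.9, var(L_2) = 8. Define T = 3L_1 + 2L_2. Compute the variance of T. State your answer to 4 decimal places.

103.1000

By independence, var(T) = (3)²var(L_1) + (2)²var(L_2)
= (3)²·7.9 + (2)²·8 = 103.1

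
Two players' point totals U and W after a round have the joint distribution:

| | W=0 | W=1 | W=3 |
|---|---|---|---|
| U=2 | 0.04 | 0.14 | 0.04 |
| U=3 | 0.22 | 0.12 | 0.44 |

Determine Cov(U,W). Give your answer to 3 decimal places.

0.114

E[U] = 2.78,  E[W] = 1.7
E[UW] = 4.84
Cov(U,W) = E[UW] − E[U]E[W] = 4.84 − (2.78)(1.7) = 0.114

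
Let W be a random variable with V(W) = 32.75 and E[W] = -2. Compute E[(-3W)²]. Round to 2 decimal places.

330.75

E[-3W] = -3·-2 = 6
V(-3W) = (-3)²·32.75 = 294.75
E[(-3W)²] = V((-3W)) + (E[(-3W)])² = 294.75 + (6)² = 330.75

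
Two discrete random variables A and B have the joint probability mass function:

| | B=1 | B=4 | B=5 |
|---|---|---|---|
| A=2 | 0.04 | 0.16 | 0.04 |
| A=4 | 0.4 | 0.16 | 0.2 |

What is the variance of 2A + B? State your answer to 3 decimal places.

E[A] = 3.52,  E[B] = 2.92,  E[AB] = 9.92
V(A) = 13.12 − (3.52)² = 0.7296;  V(B) = 11.56 − (2.92)² = 3.0336
cov(A,B) = 9.92 − (3.52)(2.92) = -0.3584
V(2A + B) = (2)²·0.7296 + (1)²·3.0336 + 2·(2)·(1)·-0.3584 = 4.5184

4.518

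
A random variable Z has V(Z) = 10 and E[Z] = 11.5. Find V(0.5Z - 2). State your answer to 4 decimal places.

V(0.5Z - 2) = (0.5)²·V(Z) = 0.25·10 = 2.5

2.5000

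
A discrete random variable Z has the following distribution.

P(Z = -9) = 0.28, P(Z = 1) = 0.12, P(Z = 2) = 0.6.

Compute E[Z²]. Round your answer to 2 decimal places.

E[Z²] = (-9)²(0.28) + (1)²(0.12) + (2)²(0.6) = 25.2

25.20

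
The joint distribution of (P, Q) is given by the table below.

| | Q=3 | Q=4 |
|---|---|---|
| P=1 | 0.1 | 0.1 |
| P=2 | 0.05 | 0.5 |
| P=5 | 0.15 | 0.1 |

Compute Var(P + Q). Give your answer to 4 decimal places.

1.9875

E[P] = 2.55,  E[Q] = 3.7,  E[PQ] = 9.25
Var(P) = 8.65 − (2.55)² = 2.1475;  Var(Q) = 13.9 − (3.7)² = 0.21
Cov(P,Q) = 9.25 − (2.55)(3.7) = -0.185
Var(P + Q) = (1)²·2.1475 + (1)²·0.21 + 2·(1)·(1)·-0.185 = 1.9875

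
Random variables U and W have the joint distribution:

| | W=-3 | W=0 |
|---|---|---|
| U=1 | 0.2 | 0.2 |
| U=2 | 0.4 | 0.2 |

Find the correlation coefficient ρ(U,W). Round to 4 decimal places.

E[U] = 1.6,  E[W] = -1.8
E[UW] = -3
Cov(U,W) = E[UW] − E[U]E[W] = -3 − (1.6)(-1.8) = -0.12
V(U) = 0.24,  V(W) = 2.16
ρ = -0.12 / √(0.24·2.16) ≈ -0.1667

-0.1667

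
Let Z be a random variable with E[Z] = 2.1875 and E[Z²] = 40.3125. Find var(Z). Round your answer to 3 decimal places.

var(Z) = 40.3125 − (2.1875)² = 35.52734375

35.527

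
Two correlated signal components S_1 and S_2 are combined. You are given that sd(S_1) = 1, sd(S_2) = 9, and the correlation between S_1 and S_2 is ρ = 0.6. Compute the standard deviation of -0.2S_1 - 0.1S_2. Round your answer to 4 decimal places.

1.0325

V(S_1) = (1)² = 1;  V(S_2) = (9)² = 81
Cov(S_1,S_2) = ρ·sd(S_1)·sd(S_2) = 0.6·1·9 = 5.4
V(-0.2S_1 - 0.1S_2) = (-0.2)²·V(S_1) + (-0.1)²·V(S_2) + 2·(-0.2)·(-0.1)·Cov(S_1,S_2)
= 0.04·1 + 0.01·81 + 0.04·5.4 = 1.066
sd(-0.2S_1 - 0.1S_2) = √1.066 ≈ 1.0325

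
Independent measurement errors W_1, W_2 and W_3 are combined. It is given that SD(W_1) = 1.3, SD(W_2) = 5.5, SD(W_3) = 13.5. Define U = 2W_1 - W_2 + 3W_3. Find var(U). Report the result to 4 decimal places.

1677.2600

var(W_1) = 1.69, var(W_2) = 30.25, var(W_3) = 182.25
By independence, var(U) = (2)²var(W_1) + (-1)²var(W_2) + (3)²var(W_3)
= (2)²·1.69 + (-1)²·30.25 + (3)²·182.25 = 1677.26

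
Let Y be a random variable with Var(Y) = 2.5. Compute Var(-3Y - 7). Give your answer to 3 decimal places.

22.500

Var(-3Y - 7) = (-3)²·Var(Y) = 9·2.5 = 22.5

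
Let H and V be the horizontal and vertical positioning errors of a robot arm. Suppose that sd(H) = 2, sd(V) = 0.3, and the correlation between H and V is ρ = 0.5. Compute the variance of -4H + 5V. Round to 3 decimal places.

var(H) = (2)² = 4;  var(V) = (0.3)² = 0.09
cov(H,V) = ρ·sd(H)·sd(V) = 0.5·2·0.3 = 0.3
var(-4H + 5V) = (-4)²·var(H) + (5)²·var(V) + 2·(-4)·(5)·cov(H,V)
= 16·4 + 25·0.09 + -40·0.3 = 54.25

54.250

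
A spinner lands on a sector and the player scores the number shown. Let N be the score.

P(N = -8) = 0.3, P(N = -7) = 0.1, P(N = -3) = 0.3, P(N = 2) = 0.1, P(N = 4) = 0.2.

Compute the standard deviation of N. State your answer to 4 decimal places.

E[N] = (-8)(0.3) + (-7)(0.1) + (-3)(0.3) + (2)(0.1) + (4)(0.2) = -3
E[N²] = (-8)²(0.3) + (-7)²(0.1) + (-3)²(0.3) + (2)²(0.1) + (4)²(0.2) = 30.4
V(N) = E[N²] − (E[N])² = 30.4 − (-3)² = 21.4
SD(N) = √21.4 ≈ 4.6260

4.6260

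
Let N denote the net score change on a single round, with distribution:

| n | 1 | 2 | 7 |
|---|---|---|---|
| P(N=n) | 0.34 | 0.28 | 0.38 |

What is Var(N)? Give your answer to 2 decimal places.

E[N] = (1)(0.34) + (2)(0.28) + (7)(0.38) = 3.56
E[N²] = (1)²(0.34) + (2)²(0.28) + (7)²(0.38) = 20.08
Var(N) = E[N²] − (E[N])² = 20.08 − (3.56)² = 7.4064

7.41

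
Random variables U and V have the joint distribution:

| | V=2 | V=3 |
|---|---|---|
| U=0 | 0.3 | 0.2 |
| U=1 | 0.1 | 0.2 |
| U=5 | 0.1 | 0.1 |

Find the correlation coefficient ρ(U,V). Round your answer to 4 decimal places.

0.0526

E[U] = 1.3,  E[V] = 2.5
E[UV] = 3.3
Cov(U,V) = E[UV] − E[U]E[V] = 3.3 − (1.3)(2.5) = 0.05
Var(U) = 3.61,  Var(V) = 0.25
ρ = 0.05 / √(3.61·0.25) ≈ 0.0526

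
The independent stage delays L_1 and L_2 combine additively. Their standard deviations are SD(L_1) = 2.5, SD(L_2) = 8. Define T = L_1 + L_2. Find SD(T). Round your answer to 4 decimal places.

8.3815

V(L_1) = 6.25, V(L_2) = 64
By independence, V(T) = (1)²V(L_1) + (1)²V(L_2)
= (1)²·6.25 + (1)²·64 = 70.25
SD(T) = √70.25 ≈ 8.3815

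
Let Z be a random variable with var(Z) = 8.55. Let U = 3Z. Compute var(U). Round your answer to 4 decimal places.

var(3Z) = (3)²·var(Z) = 9·8.55 = 76.95

76.9500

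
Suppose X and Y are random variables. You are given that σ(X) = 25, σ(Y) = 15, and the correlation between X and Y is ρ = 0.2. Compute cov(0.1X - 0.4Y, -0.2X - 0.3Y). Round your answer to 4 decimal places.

18.2500

Var(X) = (25)² = 625;  Var(Y) = (15)² = 225
cov(X,Y) = ρ·σ(X)·σ(Y) = 0.2·25·15 = 75
cov(0.1X - 0.4Y, -0.2X - 0.3Y) = (0.1)(-0.2)Var(X) + (-0.4)(-0.3)Var(Y) + [(0.1)(-0.3) + (-0.4)(-0.2)]cov(X,Y)
= -0.02·625 + 0.12·225 + 0.05·75 = 18.25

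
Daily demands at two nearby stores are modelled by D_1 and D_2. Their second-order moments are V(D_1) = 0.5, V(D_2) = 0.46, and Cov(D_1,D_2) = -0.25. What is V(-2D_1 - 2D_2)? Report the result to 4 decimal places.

1.8400

V(-2D_1 - 2D_2) = (-2)²·V(D_1) + (-2)²·V(D_2) + 2·(-2)·(-2)·Cov(D_1,D_2)
= 4·0.5 + 4·0.46 + 8·-0.25 = 1.84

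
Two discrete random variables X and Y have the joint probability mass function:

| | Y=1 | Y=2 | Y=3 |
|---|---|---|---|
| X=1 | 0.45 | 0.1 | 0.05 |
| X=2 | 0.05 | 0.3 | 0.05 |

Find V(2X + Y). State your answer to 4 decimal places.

2.0400

E[X] = 1.4,  E[Y] = 1.6,  E[XY] = 2.4
V(X) = 2.2 − (1.4)² = 0.24;  V(Y) = 3 − (1.6)² = 0.44
Cov(X,Y) = 2.4 − (1.4)(1.6) = 0.16
V(2X + Y) = (2)²·0.24 + (1)²·0.44 + 2·(2)·(1)·0.16 = 2.04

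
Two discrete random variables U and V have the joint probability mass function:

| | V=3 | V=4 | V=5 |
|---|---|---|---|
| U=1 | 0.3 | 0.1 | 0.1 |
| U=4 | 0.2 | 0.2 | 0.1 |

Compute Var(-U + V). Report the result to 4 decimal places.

2.5600

E[U] = 2.5,  E[V] = 3.7,  E[UV] = 9.4
Var(U) = 8.5 − (2.5)² = 2.25;  Var(V) = 14.3 − (3.7)² = 0.61
cov(U,V) = 9.4 − (2.5)(3.7) = 0.15
Var(-U + V) = (-1)²·2.25 + (1)²·0.61 + 2·(-1)·(1)·0.15 = 2.56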